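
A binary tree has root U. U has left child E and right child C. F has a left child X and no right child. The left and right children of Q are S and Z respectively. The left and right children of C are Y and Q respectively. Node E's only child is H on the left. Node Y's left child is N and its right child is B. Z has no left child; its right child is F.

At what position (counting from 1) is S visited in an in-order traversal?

In-order visits the left subtree, then the node, then the right subtree.
At U: go left to E.
  At E: go left to H.
    H is a leaf — visit H.
  Visit E.
  At E: no right child.
Visit U.
At U: go right to C.
  At C: go left to Y.
    At Y: go left to N.
      N is a leaf — visit N.
    Visit Y.
    At Y: go right to B.
      B is a leaf — visit B.
  Visit C.
  At C: go right to Q.
    At Q: go left to S.
      S is a leaf — visit S.
    Visit Q.
    At Q: go right to Z.
      At Z: no left child.
      Visit Z.
      At Z: go right to F.
        At F: go left to X.
          X is a leaf — visit X.
        Visit F.
        At F: no right child.
Full in-order sequence: H, E, U, N, Y, B, C, S, Q, Z, X, F.

8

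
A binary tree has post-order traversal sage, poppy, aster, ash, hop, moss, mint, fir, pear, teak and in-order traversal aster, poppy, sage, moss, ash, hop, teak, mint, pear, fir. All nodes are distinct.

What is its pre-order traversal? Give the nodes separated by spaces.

teak moss aster poppy sage hop ash pear mint fir

The last element of post-order is the root; it splits in-order into left and right subtrees.
Root teak: left subtree has 6 nodes {aster, poppy, sage, moss, ash, hop}, right has 3 {mint, pear, fir}.
  Root moss: left subtree has 3 nodes {aster, poppy, sage}, right has 2 {ash, hop}.
    Root aster: left subtree has 0 nodes { }, right has 2 {poppy, sage}.
      Root poppy: left subtree has 0 nodes { }, right has 1 {sage}.
    Root hop: left subtree has 1 node {ash}, right has 0 { }.
  Root pear: left subtree has 1 node {mint}, right has 1 {fir}.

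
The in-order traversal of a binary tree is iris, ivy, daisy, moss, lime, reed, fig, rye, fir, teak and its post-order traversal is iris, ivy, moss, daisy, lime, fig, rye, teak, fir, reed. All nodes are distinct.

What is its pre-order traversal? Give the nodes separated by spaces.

reed lime daisy ivy iris moss fir rye fig teak

The last element of post-order is the root; it splits in-order into left and right subtrees.
Root reed: left subtree has 5 nodes {iris, ivy, daisy, moss, lime}, right has 4 {fig, rye, fir, teak}.
  Root lime: left subtree has 4 nodes {iris, ivy, daisy, moss}, right has 0 { }.
    Root daisy: left subtree has 2 nodes {iris, ivy}, right has 1 {moss}.
      Root ivy: left subtree has 1 node {iris}, right has 0 { }.
  Root fir: left subtree has 2 nodes {fig, rye}, right has 1 {teak}.
    Root rye: left subtree has 1 node {fig}, right has 0 { }.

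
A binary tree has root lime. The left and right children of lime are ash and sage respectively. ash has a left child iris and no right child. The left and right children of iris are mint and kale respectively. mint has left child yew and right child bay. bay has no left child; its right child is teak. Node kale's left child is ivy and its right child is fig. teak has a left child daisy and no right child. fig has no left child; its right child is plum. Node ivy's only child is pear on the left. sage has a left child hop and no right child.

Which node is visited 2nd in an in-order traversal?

mint

In-order visits the left subtree, then the node, then the right subtree.
At lime: go left to ash.
  At ash: go left to iris.
    At iris: go left to mint.
      At mint: go left to yew.
        yew is a leaf — visit yew.
      Visit mint.
      At mint: go right to bay.
        At bay: no left child.
        Visit bay.
        At bay: go right to teak.
          At teak: go left to daisy.
            daisy is a leaf — visit daisy.
          Visit teak.
          At teak: no right child.
    Visit iris.
    At iris: go right to kale.
      At kale: go left to ivy.
        At ivy: go left to pear.
          pear is a leaf — visit pear.
        Visit ivy.
        At ivy: no right child.
      Visit kale.
      At kale: go right to fig.
        At fig: no left child.
        Visit fig.
        At fig: go right to plum.
          plum is a leaf — visit plum.
  Visit ash.
  At ash: no right child.
Visit lime.
At lime: go right to sage.
  At sage: go left to hop.
    hop is a leaf — visit hop.
  Visit sage.
  At sage: no right child.
Full in-order sequence: yew, mint, bay, daisy, teak, iris, pear, ivy, kale, fig, plum, ash, lime, hop, sage.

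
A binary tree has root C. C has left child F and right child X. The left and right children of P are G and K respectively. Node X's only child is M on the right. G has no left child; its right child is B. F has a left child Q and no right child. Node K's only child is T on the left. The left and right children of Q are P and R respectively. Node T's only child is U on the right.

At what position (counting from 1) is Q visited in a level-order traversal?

4

Level-order visits nodes level by level from the root, left to right within each level.
Level 0: C
Level 1: F, X
Level 2: Q, M
Level 3: P, R
Level 4: G, K
Level 5: B, T
Level 6: U
Full level-order sequence: C, F, X, Q, M, P, R, G, K, B, T, U.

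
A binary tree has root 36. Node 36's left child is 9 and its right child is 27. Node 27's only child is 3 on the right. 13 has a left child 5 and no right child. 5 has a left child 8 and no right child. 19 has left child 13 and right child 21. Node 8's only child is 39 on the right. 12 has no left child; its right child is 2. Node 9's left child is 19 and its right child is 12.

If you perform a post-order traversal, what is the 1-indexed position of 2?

Post-order visits the left subtree, then the right subtree, then the node.
At 36: go left to 9.
  At 9: go left to 19.
    At 19: go left to 13.
      At 13: go left to 5.
        At 5: go left to 8.
          At 8: no left child.
          At 8: go right to 39.
            39 is a leaf — visit 39.
          Visit 8.
        At 5: no right child.
        Visit 5.
      At 13: no right child.
      Visit 13.
    At 19: go right to 21.
      21 is a leaf — visit 21.
    Visit 19.
  At 9: go right to 12.
    At 12: no left child.
    At 12: go right to 2.
      2 is a leaf — visit 2.
    Visit 12.
  Visit 9.
At 36: go right to 27.
  At 27: no left child.
  At 27: go right to 3.
    3 is a leaf — visit 3.
  Visit 27.
Visit 36.
Full post-order sequence: 39, 8, 5, 13, 21, 19, 2, 12, 9, 3, 27, 36.

7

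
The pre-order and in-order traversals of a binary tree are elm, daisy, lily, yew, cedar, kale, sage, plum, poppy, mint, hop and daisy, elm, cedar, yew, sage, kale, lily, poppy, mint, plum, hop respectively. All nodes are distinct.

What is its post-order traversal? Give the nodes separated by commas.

daisy, cedar, sage, kale, yew, mint, poppy, hop, plum, lily, elm

The first element of pre-order is the root; it splits in-order into left and right subtrees.
Root elm: left subtree has 1 node {daisy}, right has 9 {cedar, yew, sage, kale, lily, poppy, mint, plum, hop}.
  Root lily: left subtree has 4 nodes {cedar, yew, sage, kale}, right has 4 {poppy, mint, plum, hop}.
    Root yew: left subtree has 1 node {cedar}, right has 2 {sage, kale}.
      Root kale: left subtree has 1 node {sage}, right has 0 { }.
    Root plum: left subtree has 2 nodes {poppy, mint}, right has 1 {hop}.
      Root poppy: left subtree has 0 nodes { }, right has 1 {mint}.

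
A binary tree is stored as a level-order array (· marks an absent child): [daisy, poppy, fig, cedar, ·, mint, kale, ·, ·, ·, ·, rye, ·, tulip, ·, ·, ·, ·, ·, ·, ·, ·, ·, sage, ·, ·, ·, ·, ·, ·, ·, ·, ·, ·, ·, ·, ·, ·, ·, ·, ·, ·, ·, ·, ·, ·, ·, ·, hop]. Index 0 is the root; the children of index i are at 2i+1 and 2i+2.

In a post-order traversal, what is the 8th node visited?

Post-order visits the left subtree, then the right subtree, then the node.
At daisy: go left to poppy.
  At poppy: go left to cedar.
    cedar is a leaf — visit cedar.
  At poppy: no right child.
  Visit poppy.
At daisy: go right to fig.
  At fig: go left to mint.
    At mint: go left to rye.
      At rye: go left to sage.
        At sage: no left child.
        At sage: go right to hop.
          hop is a leaf — visit hop.
        Visit sage.
      At rye: no right child.
      Visit rye.
    At mint: no right child.
    Visit mint.
  At fig: go right to kale.
    At kale: go left to tulip.
      tulip is a leaf — visit tulip.
    At kale: no right child.
    Visit kale.
  Visit fig.
Visit daisy.
Full post-order sequence: cedar, poppy, hop, sage, rye, mint, tulip, kale, fig, daisy.

kale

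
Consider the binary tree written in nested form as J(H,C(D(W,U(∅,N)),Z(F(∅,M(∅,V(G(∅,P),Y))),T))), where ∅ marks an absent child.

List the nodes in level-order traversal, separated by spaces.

J H C D Z W U F T N M V G Y P

Level-order visits nodes level by level from the root, left to right within each level.
Level 0: J
Level 1: H, C
Level 2: D, Z
Level 3: W, U, F, T
Level 4: N, M
Level 5: V
Level 6: G, Y
Level 7: P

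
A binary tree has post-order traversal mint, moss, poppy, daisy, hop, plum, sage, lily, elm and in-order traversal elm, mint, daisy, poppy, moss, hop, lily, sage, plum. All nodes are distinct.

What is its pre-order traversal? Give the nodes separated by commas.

elm, lily, hop, daisy, mint, poppy, moss, sage, plum

The last element of post-order is the root; it splits in-order into left and right subtrees.
Root elm: left subtree has 0 nodes { }, right has 8 {mint, daisy, poppy, moss, hop, lily, sage, plum}.
  Root lily: left subtree has 5 nodes {mint, daisy, poppy, moss, hop}, right has 2 {sage, plum}.
    Root hop: left subtree has 4 nodes {mint, daisy, poppy, moss}, right has 0 { }.
      Root daisy: left subtree has 1 node {mint}, right has 2 {poppy, moss}.
        Root poppy: left subtree has 0 nodes { }, right has 1 {moss}.
    Root sage: left subtree has 0 nodes { }, right has 1 {plum}.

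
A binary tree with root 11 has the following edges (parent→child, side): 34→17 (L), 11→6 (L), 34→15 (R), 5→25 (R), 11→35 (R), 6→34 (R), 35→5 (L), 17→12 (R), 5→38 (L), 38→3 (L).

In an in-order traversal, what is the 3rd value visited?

12

In-order visits the left subtree, then the node, then the right subtree.
At 11: go left to 6.
  At 6: no left child.
  Visit 6.
  At 6: go right to 34.
    At 34: go left to 17.
      At 17: no left child.
      Visit 17.
      At 17: go right to 12.
        12 is a leaf — visit 12.
    Visit 34.
    At 34: go right to 15.
      15 is a leaf — visit 15.
Visit 11.
At 11: go right to 35.
  At 35: go left to 5.
    At 5: go left to 38.
      At 38: go left to 3.
        3 is a leaf — visit 3.
      Visit 38.
      At 38: no right child.
    Visit 5.
    At 5: go right to 25.
      25 is a leaf — visit 25.
  Visit 35.
  At 35: no right child.
Full in-order sequence: 6, 17, 12, 34, 15, 11, 3, 38, 5, 25, 35.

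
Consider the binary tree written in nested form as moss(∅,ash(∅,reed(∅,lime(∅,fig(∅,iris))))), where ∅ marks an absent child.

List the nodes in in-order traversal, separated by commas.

moss, ash, reed, lime, fig, iris

In-order visits the left subtree, then the node, then the right subtree.
At moss: no left child.
Visit moss.
At moss: go right to ash.
  At ash: no left child.
  Visit ash.
  At ash: go right to reed.
    At reed: no left child.
    Visit reed.
    At reed: go right to lime.
      At lime: no left child.
      Visit lime.
      At lime: go right to fig.
        At fig: no left child.
        Visit fig.
        At fig: go right to iris.
          iris is a leaf — visit iris.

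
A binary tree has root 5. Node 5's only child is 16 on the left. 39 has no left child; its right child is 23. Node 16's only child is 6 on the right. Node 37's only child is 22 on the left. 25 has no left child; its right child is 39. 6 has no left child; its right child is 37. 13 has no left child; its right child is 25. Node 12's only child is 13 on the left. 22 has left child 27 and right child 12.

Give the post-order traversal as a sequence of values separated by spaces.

27 23 39 25 13 12 22 37 6 16 5

Post-order visits the left subtree, then the right subtree, then the node.
At 5: go left to 16.
  At 16: no left child.
  At 16: go right to 6.
    At 6: no left child.
    At 6: go right to 37.
      At 37: go left to 22.
        At 22: go left to 27.
          27 is a leaf — visit 27.
        At 22: go right to 12.
          At 12: go left to 13.
            At 13: no left child.
            At 13: go right to 25.
              At 25: no left child.
              At 25: go right to 39.
                At 39: no left child.
                At 39: go right to 23.
                  23 is a leaf — visit 23.
                Visit 39.
              Visit 25.
            Visit 13.
          At 12: no right child.
          Visit 12.
        Visit 22.
      At 37: no right child.
      Visit 37.
    Visit 6.
  Visit 16.
At 5: no right child.
Visit 5.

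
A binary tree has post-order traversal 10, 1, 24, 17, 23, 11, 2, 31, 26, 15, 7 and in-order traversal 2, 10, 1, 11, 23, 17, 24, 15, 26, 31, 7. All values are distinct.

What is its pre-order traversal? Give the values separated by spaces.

7 15 2 11 1 10 23 17 24 26 31

The last element of post-order is the root; it splits in-order into left and right subtrees.
Root 7: left subtree has 10 nodes {2, 10, 1, 11, 23, 17, 24, 15, 26, 31}, right has 0 { }.
  Root 15: left subtree has 7 nodes {2, 10, 1, 11, 23, 17, 24}, right has 2 {26, 31}.
    Root 2: left subtree has 0 nodes { }, right has 6 {10, 1, 11, 23, 17, 24}.
      Root 11: left subtree has 2 nodes {10, 1}, right has 3 {23, 17, 24}.
        Root 1: left subtree has 1 node {10}, right has 0 { }.
        Root 23: left subtree has 0 nodes { }, right has 2 {17, 24}.
          Root 17: left subtree has 0 nodes { }, right has 1 {24}.
    Root 26: left subtree has 0 nodes { }, right has 1 {31}.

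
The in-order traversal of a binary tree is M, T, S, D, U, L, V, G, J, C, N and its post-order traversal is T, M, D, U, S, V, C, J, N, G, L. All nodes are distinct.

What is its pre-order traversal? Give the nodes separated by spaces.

L S M T U D G V N J C

The last element of post-order is the root; it splits in-order into left and right subtrees.
Root L: left subtree has 5 nodes {M, T, S, D, U}, right has 5 {V, G, J, C, N}.
  Root S: left subtree has 2 nodes {M, T}, right has 2 {D, U}.
    Root M: left subtree has 0 nodes { }, right has 1 {T}.
    Root U: left subtree has 1 node {D}, right has 0 { }.
  Root G: left subtree has 1 node {V}, right has 3 {J, C, N}.
    Root N: left subtree has 2 nodes {J, C}, right has 0 { }.
      Root J: left subtree has 0 nodes { }, right has 1 {C}.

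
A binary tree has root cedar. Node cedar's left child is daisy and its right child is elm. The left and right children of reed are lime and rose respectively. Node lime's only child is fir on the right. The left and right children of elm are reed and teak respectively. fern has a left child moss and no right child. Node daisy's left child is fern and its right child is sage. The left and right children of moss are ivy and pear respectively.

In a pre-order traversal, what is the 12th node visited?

Pre-order visits the node, then its left subtree, then its right subtree.
Visit cedar.
At cedar: go left to daisy.
  Visit daisy.
  At daisy: go left to fern.
    Visit fern.
    At fern: go left to moss.
      Visit moss.
      At moss: go left to ivy.
        ivy is a leaf — visit ivy.
      At moss: go right to pear.
        pear is a leaf — visit pear.
    At fern: no right child.
  At daisy: go right to sage.
    sage is a leaf — visit sage.
At cedar: go right to elm.
  Visit elm.
  At elm: go left to reed.
    Visit reed.
    At reed: go left to lime.
      Visit lime.
      At lime: no left child.
      At lime: go right to fir.
        fir is a leaf — visit fir.
    At reed: go right to rose.
      rose is a leaf — visit rose.
  At elm: go right to teak.
    teak is a leaf — visit teak.
Full pre-order sequence: cedar, daisy, fern, moss, ivy, pear, sage, elm, reed, lime, fir, rose, teak.

rose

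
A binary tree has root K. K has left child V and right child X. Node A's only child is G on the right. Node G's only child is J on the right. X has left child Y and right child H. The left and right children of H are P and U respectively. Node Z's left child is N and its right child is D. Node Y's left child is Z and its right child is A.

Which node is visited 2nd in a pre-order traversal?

Pre-order visits the node, then its left subtree, then its right subtree.
Visit K.
At K: go left to V.
  V is a leaf — visit V.
At K: go right to X.
  Visit X.
  At X: go left to Y.
    Visit Y.
    At Y: go left to Z.
      Visit Z.
      At Z: go left to N.
        N is a leaf — visit N.
      At Z: go right to D.
        D is a leaf — visit D.
    At Y: go right to A.
      Visit A.
      At A: no left child.
      At A: go right to G.
        Visit G.
        At G: no left child.
        At G: go right to J.
          J is a leaf — visit J.
  At X: go right to H.
    Visit H.
    At H: go left to P.
      P is a leaf — visit P.
    At H: go right to U.
      U is a leaf — visit U.
Full pre-order sequence: K, V, X, Y, Z, N, D, A, G, J, H, P, U.

V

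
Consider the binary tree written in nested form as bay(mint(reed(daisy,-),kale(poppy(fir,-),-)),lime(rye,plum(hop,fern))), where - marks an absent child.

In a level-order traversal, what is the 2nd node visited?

mint

Level-order visits nodes level by level from the root, left to right within each level.
Level 0: bay
Level 1: mint, lime
Level 2: reed, kale, rye, plum
Level 3: daisy, poppy, hop, fern
Level 4: fir
Full level-order sequence: bay, mint, lime, reed, kale, rye, plum, daisy, poppy, hop, fern, fir.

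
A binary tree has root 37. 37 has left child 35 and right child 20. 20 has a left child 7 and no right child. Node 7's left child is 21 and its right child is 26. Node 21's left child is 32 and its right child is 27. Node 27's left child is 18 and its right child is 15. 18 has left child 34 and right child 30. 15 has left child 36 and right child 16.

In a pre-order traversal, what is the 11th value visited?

15

Pre-order visits the node, then its left subtree, then its right subtree.
Visit 37.
At 37: go left to 35.
  35 is a leaf — visit 35.
At 37: go right to 20.
  Visit 20.
  At 20: go left to 7.
    Visit 7.
    At 7: go left to 21.
      Visit 21.
      At 21: go left to 32.
        32 is a leaf — visit 32.
      At 21: go right to 27.
        Visit 27.
        At 27: go left to 18.
          Visit 18.
          At 18: go left to 34.
            34 is a leaf — visit 34.
          At 18: go right to 30.
            30 is a leaf — visit 30.
        At 27: go right to 15.
          Visit 15.
          At 15: go left to 36.
            36 is a leaf — visit 36.
          At 15: go right to 16.
            16 is a leaf — visit 16.
    At 7: go right to 26.
      26 is a leaf — visit 26.
  At 20: no right child.
Full pre-order sequence: 37, 35, 20, 7, 21, 32, 27, 18, 34, 30, 15, 36, 16, 26.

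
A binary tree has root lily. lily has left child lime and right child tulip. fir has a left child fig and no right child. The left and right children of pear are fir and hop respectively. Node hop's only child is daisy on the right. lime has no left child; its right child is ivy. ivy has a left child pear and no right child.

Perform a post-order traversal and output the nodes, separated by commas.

fig, fir, daisy, hop, pear, ivy, lime, tulip, lily

Post-order visits the left subtree, then the right subtree, then the node.
At lily: go left to lime.
  At lime: no left child.
  At lime: go right to ivy.
    At ivy: go left to pear.
      At pear: go left to fir.
        At fir: go left to fig.
          fig is a leaf — visit fig.
        At fir: no right child.
        Visit fir.
      At pear: go right to hop.
        At hop: no left child.
        At hop: go right to daisy.
          daisy is a leaf — visit daisy.
        Visit hop.
      Visit pear.
    At ivy: no right child.
    Visit ivy.
  Visit lime.
At lily: go right to tulip.
  tulip is a leaf — visit tulip.
Visit lily.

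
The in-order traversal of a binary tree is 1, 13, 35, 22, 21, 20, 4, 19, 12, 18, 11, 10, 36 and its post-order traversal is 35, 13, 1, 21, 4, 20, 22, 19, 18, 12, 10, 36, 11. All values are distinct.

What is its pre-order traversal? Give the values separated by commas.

11, 12, 19, 22, 1, 13, 35, 20, 21, 4, 18, 36, 10

The last element of post-order is the root; it splits in-order into left and right subtrees.
Root 11: left subtree has 10 nodes {1, 13, 35, 22, 21, 20, 4, 19, 12, 18}, right has 2 {10, 36}.
  Root 12: left subtree has 8 nodes {1, 13, 35, 22, 21, 20, 4, 19}, right has 1 {18}.
    Root 19: left subtree has 7 nodes {1, 13, 35, 22, 21, 20, 4}, right has 0 { }.
      Root 22: left subtree has 3 nodes {1, 13, 35}, right has 3 {21, 20, 4}.
        Root 1: left subtree has 0 nodes { }, right has 2 {13, 35}.
          Root 13: left subtree has 0 nodes { }, right has 1 {35}.
        Root 20: left subtree has 1 node {21}, right has 1 {4}.
  Root 36: left subtree has 1 node {10}, right has 0 { }.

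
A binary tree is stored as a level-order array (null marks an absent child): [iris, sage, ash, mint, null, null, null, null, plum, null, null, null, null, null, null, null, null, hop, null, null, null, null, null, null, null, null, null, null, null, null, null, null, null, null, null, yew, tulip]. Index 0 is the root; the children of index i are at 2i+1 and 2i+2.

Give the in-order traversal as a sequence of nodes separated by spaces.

In-order visits the left subtree, then the node, then the right subtree.
At iris: go left to sage.
  At sage: go left to mint.
    At mint: no left child.
    Visit mint.
    At mint: go right to plum.
      At plum: go left to hop.
        At hop: go left to yew.
          yew is a leaf — visit yew.
        Visit hop.
        At hop: go right to tulip.
          tulip is a leaf — visit tulip.
      Visit plum.
      At plum: no right child.
  Visit sage.
  At sage: no right child.
Visit iris.
At iris: go right to ash.
  ash is a leaf — visit ash.

mint yew hop tulip plum sage iris ash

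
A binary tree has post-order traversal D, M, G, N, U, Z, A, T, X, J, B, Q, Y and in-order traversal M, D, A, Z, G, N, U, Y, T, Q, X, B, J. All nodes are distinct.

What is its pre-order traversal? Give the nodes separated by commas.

Y, A, M, D, Z, U, N, G, Q, T, B, X, J

The last element of post-order is the root; it splits in-order into left and right subtrees.
Root Y: left subtree has 7 nodes {M, D, A, Z, G, N, U}, right has 5 {T, Q, X, B, J}.
  Root A: left subtree has 2 nodes {M, D}, right has 4 {Z, G, N, U}.
    Root M: left subtree has 0 nodes { }, right has 1 {D}.
    Root Z: left subtree has 0 nodes { }, right has 3 {G, N, U}.
      Root U: left subtree has 2 nodes {G, N}, right has 0 { }.
        Root N: left subtree has 1 node {G}, right has 0 { }.
  Root Q: left subtree has 1 node {T}, right has 3 {X, B, J}.
    Root B: left subtree has 1 node {X}, right has 1 {J}.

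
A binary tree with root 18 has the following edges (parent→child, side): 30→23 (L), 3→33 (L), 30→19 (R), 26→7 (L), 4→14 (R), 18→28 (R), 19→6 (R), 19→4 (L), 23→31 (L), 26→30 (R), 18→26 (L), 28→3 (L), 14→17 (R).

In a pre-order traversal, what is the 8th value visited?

4

Pre-order visits the node, then its left subtree, then its right subtree.
Visit 18.
At 18: go left to 26.
  Visit 26.
  At 26: go left to 7.
    7 is a leaf — visit 7.
  At 26: go right to 30.
    Visit 30.
    At 30: go left to 23.
      Visit 23.
      At 23: go left to 31.
        31 is a leaf — visit 31.
      At 23: no right child.
    At 30: go right to 19.
      Visit 19.
      At 19: go left to 4.
        Visit 4.
        At 4: no left child.
        At 4: go right to 14.
          Visit 14.
          At 14: no left child.
          At 14: go right to 17.
            17 is a leaf — visit 17.
      At 19: go right to 6.
        6 is a leaf — visit 6.
At 18: go right to 28.
  Visit 28.
  At 28: go left to 3.
    Visit 3.
    At 3: go left to 33.
      33 is a leaf — visit 33.
    At 3: no right child.
  At 28: no right child.
Full pre-order sequence: 18, 26, 7, 30, 23, 31, 19, 4, 14, 17, 6, 28, 3, 33.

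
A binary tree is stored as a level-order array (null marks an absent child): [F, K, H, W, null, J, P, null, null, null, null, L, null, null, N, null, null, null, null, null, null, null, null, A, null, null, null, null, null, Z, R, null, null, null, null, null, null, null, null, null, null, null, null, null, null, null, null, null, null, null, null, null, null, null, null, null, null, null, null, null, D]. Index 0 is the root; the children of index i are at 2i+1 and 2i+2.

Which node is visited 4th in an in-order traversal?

In-order visits the left subtree, then the node, then the right subtree.
At F: go left to K.
  At K: go left to W.
    W is a leaf — visit W.
  Visit K.
  At K: no right child.
Visit F.
At F: go right to H.
  At H: go left to J.
    At J: go left to L.
      At L: go left to A.
        A is a leaf — visit A.
      Visit L.
      At L: no right child.
    Visit J.
    At J: no right child.
  Visit H.
  At H: go right to P.
    At P: no left child.
    Visit P.
    At P: go right to N.
      At N: go left to Z.
        At Z: no left child.
        Visit Z.
        At Z: go right to D.
          D is a leaf — visit D.
      Visit N.
      At N: go right to R.
        R is a leaf — visit R.
Full in-order sequence: W, K, F, A, L, J, H, P, Z, D, N, R.

A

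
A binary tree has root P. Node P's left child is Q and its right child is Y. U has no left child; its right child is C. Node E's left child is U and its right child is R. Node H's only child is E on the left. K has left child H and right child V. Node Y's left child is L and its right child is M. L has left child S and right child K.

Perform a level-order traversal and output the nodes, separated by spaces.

P Q Y L M S K H V E U R C

Level-order visits nodes level by level from the root, left to right within each level.
Level 0: P
Level 1: Q, Y
Level 2: L, M
Level 3: S, K
Level 4: H, V
Level 5: E
Level 6: U, R
Level 7: C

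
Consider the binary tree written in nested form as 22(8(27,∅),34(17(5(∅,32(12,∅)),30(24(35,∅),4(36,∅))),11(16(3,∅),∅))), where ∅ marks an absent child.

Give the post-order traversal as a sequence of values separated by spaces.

27 8 12 32 5 35 24 36 4 30 17 3 16 11 34 22

Post-order visits the left subtree, then the right subtree, then the node.
At 22: go left to 8.
  At 8: go left to 27.
    27 is a leaf — visit 27.
  At 8: no right child.
  Visit 8.
At 22: go right to 34.
  At 34: go left to 17.
    At 17: go left to 5.
      At 5: no left child.
      At 5: go right to 32.
        At 32: go left to 12.
          12 is a leaf — visit 12.
        At 32: no right child.
        Visit 32.
      Visit 5.
    At 17: go right to 30.
      At 30: go left to 24.
        At 24: go left to 35.
          35 is a leaf — visit 35.
        At 24: no right child.
        Visit 24.
      At 30: go right to 4.
        At 4: go left to 36.
          36 is a leaf — visit 36.
        At 4: no right child.
        Visit 4.
      Visit 30.
    Visit 17.
  At 34: go right to 11.
    At 11: go left to 16.
      At 16: go left to 3.
        3 is a leaf — visit 3.
      At 16: no right child.
      Visit 16.
    At 11: no right child.
    Visit 11.
  Visit 34.
Visit 22.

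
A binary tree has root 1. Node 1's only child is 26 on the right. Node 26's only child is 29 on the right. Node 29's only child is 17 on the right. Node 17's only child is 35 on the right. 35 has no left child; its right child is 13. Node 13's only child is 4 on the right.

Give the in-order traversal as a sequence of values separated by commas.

In-order visits the left subtree, then the node, then the right subtree.
At 1: no left child.
Visit 1.
At 1: go right to 26.
  At 26: no left child.
  Visit 26.
  At 26: go right to 29.
    At 29: no left child.
    Visit 29.
    At 29: go right to 17.
      At 17: no left child.
      Visit 17.
      At 17: go right to 35.
        At 35: no left child.
        Visit 35.
        At 35: go right to 13.
          At 13: no left child.
          Visit 13.
          At 13: go right to 4.
            4 is a leaf — visit 4.

1, 26, 29, 17, 35, 13, 4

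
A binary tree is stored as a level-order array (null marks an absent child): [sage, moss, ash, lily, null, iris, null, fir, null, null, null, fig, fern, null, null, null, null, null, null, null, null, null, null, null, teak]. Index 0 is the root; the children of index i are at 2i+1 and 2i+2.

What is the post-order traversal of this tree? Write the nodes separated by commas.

fir, lily, moss, teak, fig, fern, iris, ash, sage

Post-order visits the left subtree, then the right subtree, then the node.
At sage: go left to moss.
  At moss: go left to lily.
    At lily: go left to fir.
      fir is a leaf — visit fir.
    At lily: no right child.
    Visit lily.
  At moss: no right child.
  Visit moss.
At sage: go right to ash.
  At ash: go left to iris.
    At iris: go left to fig.
      At fig: no left child.
      At fig: go right to teak.
        teak is a leaf — visit teak.
      Visit fig.
    At iris: go right to fern.
      fern is a leaf — visit fern.
    Visit iris.
  At ash: no right child.
  Visit ash.
Visit sage.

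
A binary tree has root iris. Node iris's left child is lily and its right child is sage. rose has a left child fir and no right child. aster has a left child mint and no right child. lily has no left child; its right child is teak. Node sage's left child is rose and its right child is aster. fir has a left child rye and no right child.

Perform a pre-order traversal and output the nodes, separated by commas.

iris, lily, teak, sage, rose, fir, rye, aster, mint

Pre-order visits the node, then its left subtree, then its right subtree.
Visit iris.
At iris: go left to lily.
  Visit lily.
  At lily: no left child.
  At lily: go right to teak.
    teak is a leaf — visit teak.
At iris: go right to sage.
  Visit sage.
  At sage: go left to rose.
    Visit rose.
    At rose: go left to fir.
      Visit fir.
      At fir: go left to rye.
        rye is a leaf — visit rye.
      At fir: no right child.
    At rose: no right child.
  At sage: go right to aster.
    Visit aster.
    At aster: go left to mint.
      mint is a leaf — visit mint.
    At aster: no right child.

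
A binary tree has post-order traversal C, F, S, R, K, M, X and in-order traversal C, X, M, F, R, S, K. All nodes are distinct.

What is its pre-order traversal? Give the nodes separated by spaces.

The last element of post-order is the root; it splits in-order into left and right subtrees.
Root X: left subtree has 1 node {C}, right has 5 {M, F, R, S, K}.
  Root M: left subtree has 0 nodes { }, right has 4 {F, R, S, K}.
    Root K: left subtree has 3 nodes {F, R, S}, right has 0 { }.
      Root R: left subtree has 1 node {F}, right has 1 {S}.

X C M K R F S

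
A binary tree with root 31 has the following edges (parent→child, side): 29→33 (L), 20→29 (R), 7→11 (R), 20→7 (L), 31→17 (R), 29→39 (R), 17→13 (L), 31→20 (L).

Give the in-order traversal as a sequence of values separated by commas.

In-order visits the left subtree, then the node, then the right subtree.
At 31: go left to 20.
  At 20: go left to 7.
    At 7: no left child.
    Visit 7.
    At 7: go right to 11.
      11 is a leaf — visit 11.
  Visit 20.
  At 20: go right to 29.
    At 29: go left to 33.
      33 is a leaf — visit 33.
    Visit 29.
    At 29: go right to 39.
      39 is a leaf — visit 39.
Visit 31.
At 31: go right to 17.
  At 17: go left to 13.
    13 is a leaf — visit 13.
  Visit 17.
  At 17: no right child.

7, 11, 20, 33, 29, 39, 31, 13, 17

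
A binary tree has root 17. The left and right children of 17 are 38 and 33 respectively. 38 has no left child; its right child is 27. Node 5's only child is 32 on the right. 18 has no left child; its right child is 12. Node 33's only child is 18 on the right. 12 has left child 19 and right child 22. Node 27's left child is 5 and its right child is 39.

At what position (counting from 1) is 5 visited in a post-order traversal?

Post-order visits the left subtree, then the right subtree, then the node.
At 17: go left to 38.
  At 38: no left child.
  At 38: go right to 27.
    At 27: go left to 5.
      At 5: no left child.
      At 5: go right to 32.
        32 is a leaf — visit 32.
      Visit 5.
    At 27: go right to 39.
      39 is a leaf — visit 39.
    Visit 27.
  Visit 38.
At 17: go right to 33.
  At 33: no left child.
  At 33: go right to 18.
    At 18: no left child.
    At 18: go right to 12.
      At 12: go left to 19.
        19 is a leaf — visit 19.
      At 12: go right to 22.
        22 is a leaf — visit 22.
      Visit 12.
    Visit 18.
  Visit 33.
Visit 17.
Full post-order sequence: 32, 5, 39, 27, 38, 19, 22, 12, 18, 33, 17.

2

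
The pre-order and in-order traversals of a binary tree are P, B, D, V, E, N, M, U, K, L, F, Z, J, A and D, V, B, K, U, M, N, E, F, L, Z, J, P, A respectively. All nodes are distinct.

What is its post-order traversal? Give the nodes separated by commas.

The first element of pre-order is the root; it splits in-order into left and right subtrees.
Root P: left subtree has 12 nodes {D, V, B, K, U, M, N, E, F, L, Z, J}, right has 1 {A}.
  Root B: left subtree has 2 nodes {D, V}, right has 9 {K, U, M, N, E, F, L, Z, J}.
    Root D: left subtree has 0 nodes { }, right has 1 {V}.
    Root E: left subtree has 4 nodes {K, U, M, N}, right has 4 {F, L, Z, J}.
      Root N: left subtree has 3 nodes {K, U, M}, right has 0 { }.
        Root M: left subtree has 2 nodes {K, U}, right has 0 { }.
          Root U: left subtree has 1 node {K}, right has 0 { }.
      Root L: left subtree has 1 node {F}, right has 2 {Z, J}.
        Root Z: left subtree has 0 nodes { }, right has 1 {J}.

V, D, K, U, M, N, F, J, Z, L, E, B, A, P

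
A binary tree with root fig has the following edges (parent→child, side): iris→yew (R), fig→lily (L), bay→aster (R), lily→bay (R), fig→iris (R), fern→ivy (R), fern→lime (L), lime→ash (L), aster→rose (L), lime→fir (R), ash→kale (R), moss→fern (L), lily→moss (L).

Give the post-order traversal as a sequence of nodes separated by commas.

Post-order visits the left subtree, then the right subtree, then the node.
At fig: go left to lily.
  At lily: go left to moss.
    At moss: go left to fern.
      At fern: go left to lime.
        At lime: go left to ash.
          At ash: no left child.
          At ash: go right to kale.
            kale is a leaf — visit kale.
          Visit ash.
        At lime: go right to fir.
          fir is a leaf — visit fir.
        Visit lime.
      At fern: go right to ivy.
        ivy is a leaf — visit ivy.
      Visit fern.
    At moss: no right child.
    Visit moss.
  At lily: go right to bay.
    At bay: no left child.
    At bay: go right to aster.
      At aster: go left to rose.
        rose is a leaf — visit rose.
      At aster: no right child.
      Visit aster.
    Visit bay.
  Visit lily.
At fig: go right to iris.
  At iris: no left child.
  At iris: go right to yew.
    yew is a leaf — visit yew.
  Visit iris.
Visit fig.

kale, ash, fir, lime, ivy, fern, moss, rose, aster, bay, lily, yew, iris, fig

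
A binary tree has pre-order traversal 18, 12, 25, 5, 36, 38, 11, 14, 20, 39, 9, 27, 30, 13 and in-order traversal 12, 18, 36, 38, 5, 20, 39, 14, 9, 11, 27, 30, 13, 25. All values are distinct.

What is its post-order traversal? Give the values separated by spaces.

The first element of pre-order is the root; it splits in-order into left and right subtrees.
Root 18: left subtree has 1 node {12}, right has 12 {36, 38, 5, 20, 39, 14, 9, 11, 27, 30, 13, 25}.
  Root 25: left subtree has 11 nodes {36, 38, 5, 20, 39, 14, 9, 11, 27, 30, 13}, right has 0 { }.
    Root 5: left subtree has 2 nodes {36, 38}, right has 8 {20, 39, 14, 9, 11, 27, 30, 13}.
      Root 36: left subtree has 0 nodes { }, right has 1 {38}.
      Root 11: left subtree has 4 nodes {20, 39, 14, 9}, right has 3 {27, 30, 13}.
        Root 14: left subtree has 2 nodes {20, 39}, right has 1 {9}.
          Root 20: left subtree has 0 nodes { }, right has 1 {39}.
        Root 27: left subtree has 0 nodes { }, right has 2 {30, 13}.
          Root 30: left subtree has 0 nodes { }, right has 1 {13}.

12 38 36 39 20 9 14 13 30 27 11 5 25 18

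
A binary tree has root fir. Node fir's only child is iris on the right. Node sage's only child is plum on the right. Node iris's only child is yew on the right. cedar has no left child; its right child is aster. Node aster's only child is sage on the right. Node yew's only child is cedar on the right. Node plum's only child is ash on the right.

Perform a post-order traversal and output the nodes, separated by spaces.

Post-order visits the left subtree, then the right subtree, then the node.
At fir: no left child.
At fir: go right to iris.
  At iris: no left child.
  At iris: go right to yew.
    At yew: no left child.
    At yew: go right to cedar.
      At cedar: no left child.
      At cedar: go right to aster.
        At aster: no left child.
        At aster: go right to sage.
          At sage: no left child.
          At sage: go right to plum.
            At plum: no left child.
            At plum: go right to ash.
              ash is a leaf — visit ash.
            Visit plum.
          Visit sage.
        Visit aster.
      Visit cedar.
    Visit yew.
  Visit iris.
Visit fir.

ash plum sage aster cedar yew iris fir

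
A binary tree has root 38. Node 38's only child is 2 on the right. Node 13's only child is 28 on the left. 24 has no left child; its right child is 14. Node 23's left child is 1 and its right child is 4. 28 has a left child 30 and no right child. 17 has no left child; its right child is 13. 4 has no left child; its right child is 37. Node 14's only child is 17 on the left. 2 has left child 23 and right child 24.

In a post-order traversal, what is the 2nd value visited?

Post-order visits the left subtree, then the right subtree, then the node.
At 38: no left child.
At 38: go right to 2.
  At 2: go left to 23.
    At 23: go left to 1.
      1 is a leaf — visit 1.
    At 23: go right to 4.
      At 4: no left child.
      At 4: go right to 37.
        37 is a leaf — visit 37.
      Visit 4.
    Visit 23.
  At 2: go right to 24.
    At 24: no left child.
    At 24: go right to 14.
      At 14: go left to 17.
        At 17: no left child.
        At 17: go right to 13.
          At 13: go left to 28.
            At 28: go left to 30.
              30 is a leaf — visit 30.
            At 28: no right child.
            Visit 28.
          At 13: no right child.
          Visit 13.
        Visit 17.
      At 14: no right child.
      Visit 14.
    Visit 24.
  Visit 2.
Visit 38.
Full post-order sequence: 1, 37, 4, 23, 30, 28, 13, 17, 14, 24, 2, 38.

37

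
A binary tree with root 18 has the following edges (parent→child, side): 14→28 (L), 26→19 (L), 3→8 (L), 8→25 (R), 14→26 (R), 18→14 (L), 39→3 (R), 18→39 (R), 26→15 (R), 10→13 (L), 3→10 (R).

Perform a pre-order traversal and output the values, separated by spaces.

Pre-order visits the node, then its left subtree, then its right subtree.
Visit 18.
At 18: go left to 14.
  Visit 14.
  At 14: go left to 28.
    28 is a leaf — visit 28.
  At 14: go right to 26.
    Visit 26.
    At 26: go left to 19.
      19 is a leaf — visit 19.
    At 26: go right to 15.
      15 is a leaf — visit 15.
At 18: go right to 39.
  Visit 39.
  At 39: no left child.
  At 39: go right to 3.
    Visit 3.
    At 3: go left to 8.
      Visit 8.
      At 8: no left child.
      At 8: go right to 25.
        25 is a leaf — visit 25.
    At 3: go right to 10.
      Visit 10.
      At 10: go left to 13.
        13 is a leaf — visit 13.
      At 10: no right child.

18 14 28 26 19 15 39 3 8 25 10 13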